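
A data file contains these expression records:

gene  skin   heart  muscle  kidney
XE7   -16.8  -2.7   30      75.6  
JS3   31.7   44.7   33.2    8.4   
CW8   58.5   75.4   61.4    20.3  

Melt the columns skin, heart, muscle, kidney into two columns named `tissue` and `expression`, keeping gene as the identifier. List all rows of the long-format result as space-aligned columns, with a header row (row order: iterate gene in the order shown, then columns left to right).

gene  tissue  expression
XE7   skin    -16.8     
XE7   heart   -2.7      
XE7   muscle  30        
XE7   kidney  75.6      
JS3   skin    31.7      
JS3   heart   44.7      
JS3   muscle  33.2      
JS3   kidney  8.4       
CW8   skin    58.5      
CW8   heart   75.4      
CW8   muscle  61.4      
CW8   kidney  20.3      

Each (gene, column) pair becomes one row: 3 × 4 = 12 rows.
For example, (XE7, skin) → expression=-16.8.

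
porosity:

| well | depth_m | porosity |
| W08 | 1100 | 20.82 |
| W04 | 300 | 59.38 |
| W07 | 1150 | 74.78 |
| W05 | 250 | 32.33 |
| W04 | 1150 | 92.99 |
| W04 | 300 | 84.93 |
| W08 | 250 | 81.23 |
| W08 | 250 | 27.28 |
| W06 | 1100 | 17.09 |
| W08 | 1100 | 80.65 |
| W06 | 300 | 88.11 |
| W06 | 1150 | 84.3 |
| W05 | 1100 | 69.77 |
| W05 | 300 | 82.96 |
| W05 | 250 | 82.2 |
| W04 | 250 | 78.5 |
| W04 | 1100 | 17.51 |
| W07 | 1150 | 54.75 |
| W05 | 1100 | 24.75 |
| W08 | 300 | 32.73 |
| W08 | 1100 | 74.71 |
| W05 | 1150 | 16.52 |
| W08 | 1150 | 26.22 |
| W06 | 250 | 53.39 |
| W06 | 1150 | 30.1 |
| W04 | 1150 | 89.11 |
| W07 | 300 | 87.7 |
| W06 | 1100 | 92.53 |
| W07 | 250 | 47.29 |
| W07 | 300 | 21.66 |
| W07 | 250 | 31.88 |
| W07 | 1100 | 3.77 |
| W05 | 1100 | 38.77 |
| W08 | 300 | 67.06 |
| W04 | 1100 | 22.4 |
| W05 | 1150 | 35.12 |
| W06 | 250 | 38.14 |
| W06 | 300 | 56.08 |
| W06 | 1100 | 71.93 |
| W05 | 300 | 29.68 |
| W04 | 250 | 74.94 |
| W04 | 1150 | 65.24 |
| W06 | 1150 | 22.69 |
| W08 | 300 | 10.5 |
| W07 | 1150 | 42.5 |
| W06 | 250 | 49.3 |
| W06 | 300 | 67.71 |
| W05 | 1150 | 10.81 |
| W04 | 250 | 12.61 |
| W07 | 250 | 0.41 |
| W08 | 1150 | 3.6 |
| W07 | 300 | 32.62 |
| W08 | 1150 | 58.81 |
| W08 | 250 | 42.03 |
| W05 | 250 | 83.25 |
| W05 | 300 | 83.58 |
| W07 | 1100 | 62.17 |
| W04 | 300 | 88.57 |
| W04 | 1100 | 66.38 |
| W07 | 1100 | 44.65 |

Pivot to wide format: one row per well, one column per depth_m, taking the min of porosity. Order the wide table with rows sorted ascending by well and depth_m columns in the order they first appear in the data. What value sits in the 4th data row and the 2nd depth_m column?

21.66

With rows sorted ascending by well, row 4 is well=W07. depth_m columns in first-appearance order: 1100, 300, 1150, 250; column 2 is 300.
Long rows with well=W07, depth_m=300: min(87.7, 21.66, 32.62) = 21.66.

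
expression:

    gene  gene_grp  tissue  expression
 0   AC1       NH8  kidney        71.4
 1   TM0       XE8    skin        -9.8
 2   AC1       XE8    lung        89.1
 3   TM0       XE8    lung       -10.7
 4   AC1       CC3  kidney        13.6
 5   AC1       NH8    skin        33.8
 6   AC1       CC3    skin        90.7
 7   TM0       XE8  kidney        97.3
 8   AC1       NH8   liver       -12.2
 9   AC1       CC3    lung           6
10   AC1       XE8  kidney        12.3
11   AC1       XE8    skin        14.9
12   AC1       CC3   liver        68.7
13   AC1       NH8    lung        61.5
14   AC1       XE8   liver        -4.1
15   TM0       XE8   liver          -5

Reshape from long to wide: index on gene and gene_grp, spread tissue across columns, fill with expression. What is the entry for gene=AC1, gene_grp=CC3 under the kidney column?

13.6

Wide layout: rows indexed by gene and gene_grp, columns are the 4 distinct tissue values (kidney, skin, lung, liver).
Cell (gene=AC1, gene_grp=CC3, tissue=kidney) draws from the long row where gene=AC1, gene_grp=CC3 and tissue=kidney, which has expression=13.6.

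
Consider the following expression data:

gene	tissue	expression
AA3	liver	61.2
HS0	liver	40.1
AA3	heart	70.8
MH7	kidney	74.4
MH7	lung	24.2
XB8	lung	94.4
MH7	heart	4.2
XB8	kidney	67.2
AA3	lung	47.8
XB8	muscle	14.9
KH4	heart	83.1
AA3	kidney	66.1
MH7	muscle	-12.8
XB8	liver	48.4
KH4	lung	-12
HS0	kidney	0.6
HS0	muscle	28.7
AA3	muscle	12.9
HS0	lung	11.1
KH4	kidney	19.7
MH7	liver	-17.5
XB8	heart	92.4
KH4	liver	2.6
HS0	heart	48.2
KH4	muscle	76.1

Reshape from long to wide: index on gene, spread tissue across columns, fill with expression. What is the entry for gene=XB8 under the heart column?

92.4

Wide layout: rows indexed by gene, columns are the 5 distinct tissue values (liver, heart, kidney, lung, muscle).
Cell (gene=XB8, tissue=heart) draws from the long row where gene=XB8 and tissue=heart, which has expression=92.4.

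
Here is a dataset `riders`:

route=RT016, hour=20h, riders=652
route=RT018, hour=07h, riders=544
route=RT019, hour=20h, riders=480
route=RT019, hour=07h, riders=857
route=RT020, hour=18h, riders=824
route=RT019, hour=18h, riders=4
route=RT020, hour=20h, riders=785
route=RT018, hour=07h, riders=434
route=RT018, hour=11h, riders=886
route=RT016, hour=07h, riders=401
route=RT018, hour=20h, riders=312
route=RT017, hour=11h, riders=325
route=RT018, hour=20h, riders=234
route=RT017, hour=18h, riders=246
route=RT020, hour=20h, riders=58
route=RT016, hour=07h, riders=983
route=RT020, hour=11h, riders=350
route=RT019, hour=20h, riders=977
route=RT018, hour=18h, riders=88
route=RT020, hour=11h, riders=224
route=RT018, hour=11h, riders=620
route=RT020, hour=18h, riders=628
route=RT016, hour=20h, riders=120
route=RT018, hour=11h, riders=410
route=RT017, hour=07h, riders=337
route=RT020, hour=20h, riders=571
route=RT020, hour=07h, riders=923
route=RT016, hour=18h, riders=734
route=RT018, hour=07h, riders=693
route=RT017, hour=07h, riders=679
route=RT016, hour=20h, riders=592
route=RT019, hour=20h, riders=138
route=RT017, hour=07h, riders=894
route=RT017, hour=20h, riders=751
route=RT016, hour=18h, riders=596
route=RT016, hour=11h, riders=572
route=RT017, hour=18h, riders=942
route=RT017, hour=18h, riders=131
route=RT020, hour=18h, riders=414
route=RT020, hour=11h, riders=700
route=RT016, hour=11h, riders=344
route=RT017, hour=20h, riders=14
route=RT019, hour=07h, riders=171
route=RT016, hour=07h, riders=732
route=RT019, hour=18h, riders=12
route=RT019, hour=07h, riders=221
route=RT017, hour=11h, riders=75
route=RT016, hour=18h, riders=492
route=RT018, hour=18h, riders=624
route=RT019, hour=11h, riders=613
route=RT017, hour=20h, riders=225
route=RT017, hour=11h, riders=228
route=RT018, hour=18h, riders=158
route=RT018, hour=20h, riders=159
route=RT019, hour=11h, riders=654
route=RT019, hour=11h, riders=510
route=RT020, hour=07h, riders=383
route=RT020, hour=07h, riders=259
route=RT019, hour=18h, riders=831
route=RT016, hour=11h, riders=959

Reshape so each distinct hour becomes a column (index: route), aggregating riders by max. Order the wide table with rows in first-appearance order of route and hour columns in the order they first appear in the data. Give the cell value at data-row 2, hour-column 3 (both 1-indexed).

624

With rows in first-appearance order of route, row 2 is route=RT018. hour columns in first-appearance order: 20h, 07h, 18h, 11h; column 3 is 18h.
Long rows with route=RT018, hour=18h: max(88, 624, 158) = 624.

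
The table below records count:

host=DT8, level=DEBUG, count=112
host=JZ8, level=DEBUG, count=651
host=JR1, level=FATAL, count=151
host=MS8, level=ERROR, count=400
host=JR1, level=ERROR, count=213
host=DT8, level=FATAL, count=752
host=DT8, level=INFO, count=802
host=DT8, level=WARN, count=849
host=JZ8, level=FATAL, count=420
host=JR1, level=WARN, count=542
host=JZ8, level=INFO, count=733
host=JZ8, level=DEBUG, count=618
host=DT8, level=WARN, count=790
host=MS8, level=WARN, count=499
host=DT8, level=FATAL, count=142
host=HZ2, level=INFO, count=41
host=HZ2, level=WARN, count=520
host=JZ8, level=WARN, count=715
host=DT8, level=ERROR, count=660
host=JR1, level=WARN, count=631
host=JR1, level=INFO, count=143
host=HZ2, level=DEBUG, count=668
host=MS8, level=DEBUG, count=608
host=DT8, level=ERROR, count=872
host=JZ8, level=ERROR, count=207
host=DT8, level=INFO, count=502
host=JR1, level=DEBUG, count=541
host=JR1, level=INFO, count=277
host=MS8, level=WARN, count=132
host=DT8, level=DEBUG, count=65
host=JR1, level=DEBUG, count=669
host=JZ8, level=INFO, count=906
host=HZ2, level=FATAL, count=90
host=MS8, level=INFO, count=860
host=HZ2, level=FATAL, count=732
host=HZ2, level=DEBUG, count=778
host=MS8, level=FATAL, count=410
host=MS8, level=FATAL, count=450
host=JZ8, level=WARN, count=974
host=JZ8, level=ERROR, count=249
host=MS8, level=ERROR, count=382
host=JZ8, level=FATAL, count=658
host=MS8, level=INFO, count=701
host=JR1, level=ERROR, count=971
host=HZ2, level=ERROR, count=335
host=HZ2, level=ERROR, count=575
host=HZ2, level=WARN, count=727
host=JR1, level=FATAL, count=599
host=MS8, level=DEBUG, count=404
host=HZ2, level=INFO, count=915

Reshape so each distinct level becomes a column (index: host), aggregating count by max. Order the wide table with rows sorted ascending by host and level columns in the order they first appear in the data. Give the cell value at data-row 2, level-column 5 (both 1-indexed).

727

With rows sorted ascending by host, row 2 is host=HZ2. level columns in first-appearance order: DEBUG, FATAL, ERROR, INFO, WARN; column 5 is WARN.
Long rows with host=HZ2, level=WARN: max(520, 727) = 727.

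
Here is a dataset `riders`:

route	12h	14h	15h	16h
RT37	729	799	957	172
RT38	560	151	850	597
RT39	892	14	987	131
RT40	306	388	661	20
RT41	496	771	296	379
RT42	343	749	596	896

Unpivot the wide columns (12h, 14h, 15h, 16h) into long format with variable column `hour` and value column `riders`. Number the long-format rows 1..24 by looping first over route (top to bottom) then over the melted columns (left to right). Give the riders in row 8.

24 rows total (6 × 4). Row 8: index ⌊(8-1)/4⌋ = 1 into route → RT38; (8-1) mod 4 = 3 into the melted columns → 16h.
So row 8 is (RT38, 16h, 597); riders = 597.

597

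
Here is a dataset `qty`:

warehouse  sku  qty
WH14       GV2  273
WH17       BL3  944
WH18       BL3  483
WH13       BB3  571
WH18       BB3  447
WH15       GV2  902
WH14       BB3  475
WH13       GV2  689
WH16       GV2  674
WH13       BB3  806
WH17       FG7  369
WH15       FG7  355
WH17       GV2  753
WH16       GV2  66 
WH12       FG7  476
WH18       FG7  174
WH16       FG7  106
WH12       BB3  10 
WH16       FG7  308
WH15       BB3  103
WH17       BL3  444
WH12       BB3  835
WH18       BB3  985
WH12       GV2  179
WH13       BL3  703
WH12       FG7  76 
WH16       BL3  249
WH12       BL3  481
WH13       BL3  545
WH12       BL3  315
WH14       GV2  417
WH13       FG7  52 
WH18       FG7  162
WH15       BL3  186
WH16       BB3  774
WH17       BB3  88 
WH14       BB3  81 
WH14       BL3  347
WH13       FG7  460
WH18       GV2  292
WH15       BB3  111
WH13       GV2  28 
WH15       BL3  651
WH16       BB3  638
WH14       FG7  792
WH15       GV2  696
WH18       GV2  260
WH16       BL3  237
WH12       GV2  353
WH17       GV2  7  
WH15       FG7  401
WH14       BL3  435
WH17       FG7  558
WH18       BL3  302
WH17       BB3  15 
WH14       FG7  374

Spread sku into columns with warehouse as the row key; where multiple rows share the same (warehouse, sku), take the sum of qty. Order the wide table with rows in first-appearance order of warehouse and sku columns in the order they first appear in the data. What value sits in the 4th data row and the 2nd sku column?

1248

With rows in first-appearance order of warehouse, row 4 is warehouse=WH13. sku columns in first-appearance order: GV2, BL3, BB3, FG7; column 2 is BL3.
Long rows with warehouse=WH13, sku=BL3: 703 + 545 = 1248.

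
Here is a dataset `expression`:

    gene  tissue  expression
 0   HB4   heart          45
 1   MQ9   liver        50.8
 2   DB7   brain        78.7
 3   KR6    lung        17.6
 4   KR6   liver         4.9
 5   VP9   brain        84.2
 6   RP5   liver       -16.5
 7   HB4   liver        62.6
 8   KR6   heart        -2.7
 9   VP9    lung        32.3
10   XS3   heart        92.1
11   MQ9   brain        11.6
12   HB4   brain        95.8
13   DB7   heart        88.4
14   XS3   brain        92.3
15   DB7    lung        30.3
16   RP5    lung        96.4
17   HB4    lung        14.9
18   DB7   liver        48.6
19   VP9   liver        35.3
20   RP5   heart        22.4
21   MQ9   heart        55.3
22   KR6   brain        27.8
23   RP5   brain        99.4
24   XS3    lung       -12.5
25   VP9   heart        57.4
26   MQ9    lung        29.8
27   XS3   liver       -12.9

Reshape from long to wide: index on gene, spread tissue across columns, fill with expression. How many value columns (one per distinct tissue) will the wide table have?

4

4 distinct tissue values: liver, lung, heart, brain.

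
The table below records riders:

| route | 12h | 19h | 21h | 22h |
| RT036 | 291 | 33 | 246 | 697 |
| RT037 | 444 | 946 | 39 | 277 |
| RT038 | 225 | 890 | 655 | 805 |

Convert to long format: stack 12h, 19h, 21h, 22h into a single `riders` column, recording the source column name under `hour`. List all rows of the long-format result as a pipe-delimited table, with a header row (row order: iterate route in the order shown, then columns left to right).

Each (route, column) pair becomes one row: 3 × 4 = 12 rows.
For example, (RT036, 12h) → riders=291.

| route | hour | riders |
| RT036 | 12h | 291 |
| RT036 | 19h | 33 |
| RT036 | 21h | 246 |
| RT036 | 22h | 697 |
| RT037 | 12h | 444 |
| RT037 | 19h | 946 |
| RT037 | 21h | 39 |
| RT037 | 22h | 277 |
| RT038 | 12h | 225 |
| RT038 | 19h | 890 |
| RT038 | 21h | 655 |
| RT038 | 22h | 805 |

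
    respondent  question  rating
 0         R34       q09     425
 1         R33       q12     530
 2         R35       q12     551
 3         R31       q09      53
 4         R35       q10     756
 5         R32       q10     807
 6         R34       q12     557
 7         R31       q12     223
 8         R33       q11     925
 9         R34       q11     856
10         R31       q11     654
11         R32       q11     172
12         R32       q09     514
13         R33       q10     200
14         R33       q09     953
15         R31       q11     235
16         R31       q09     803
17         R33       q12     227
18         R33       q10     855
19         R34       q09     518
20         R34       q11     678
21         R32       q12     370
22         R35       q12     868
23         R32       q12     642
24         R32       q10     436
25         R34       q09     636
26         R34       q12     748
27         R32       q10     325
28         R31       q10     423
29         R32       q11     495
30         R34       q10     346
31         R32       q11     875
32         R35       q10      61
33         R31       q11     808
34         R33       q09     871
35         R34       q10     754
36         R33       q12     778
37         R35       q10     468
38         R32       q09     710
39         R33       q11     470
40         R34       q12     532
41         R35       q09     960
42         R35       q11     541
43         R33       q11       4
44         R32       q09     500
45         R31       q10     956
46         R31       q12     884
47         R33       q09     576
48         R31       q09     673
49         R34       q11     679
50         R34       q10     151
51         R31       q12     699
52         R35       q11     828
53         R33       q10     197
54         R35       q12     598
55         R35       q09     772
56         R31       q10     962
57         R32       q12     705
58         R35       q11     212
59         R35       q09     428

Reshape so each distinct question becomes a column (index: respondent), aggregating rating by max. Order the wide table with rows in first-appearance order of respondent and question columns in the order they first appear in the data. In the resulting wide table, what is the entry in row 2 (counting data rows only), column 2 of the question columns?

778

With rows in first-appearance order of respondent, row 2 is respondent=R33. question columns in first-appearance order: q09, q12, q10, q11; column 2 is q12.
Long rows with respondent=R33, question=q12: max(530, 227, 778) = 778.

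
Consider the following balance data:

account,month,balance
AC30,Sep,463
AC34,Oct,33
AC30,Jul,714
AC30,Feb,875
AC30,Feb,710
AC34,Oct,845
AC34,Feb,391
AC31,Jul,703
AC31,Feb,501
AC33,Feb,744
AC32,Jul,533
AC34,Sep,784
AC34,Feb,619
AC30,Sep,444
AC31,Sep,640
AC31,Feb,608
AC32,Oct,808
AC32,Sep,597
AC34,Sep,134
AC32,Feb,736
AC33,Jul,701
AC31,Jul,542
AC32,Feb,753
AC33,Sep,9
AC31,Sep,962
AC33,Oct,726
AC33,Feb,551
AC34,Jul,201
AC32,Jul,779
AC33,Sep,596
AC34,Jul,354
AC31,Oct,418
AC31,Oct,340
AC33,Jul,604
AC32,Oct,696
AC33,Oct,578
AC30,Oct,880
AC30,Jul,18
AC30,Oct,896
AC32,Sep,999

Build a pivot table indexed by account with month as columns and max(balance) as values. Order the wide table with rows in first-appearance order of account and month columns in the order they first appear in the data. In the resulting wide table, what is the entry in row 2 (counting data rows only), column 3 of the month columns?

354

With rows in first-appearance order of account, row 2 is account=AC34. month columns in first-appearance order: Sep, Oct, Jul, Feb; column 3 is Jul.
Long rows with account=AC34, month=Jul: max(201, 354) = 354.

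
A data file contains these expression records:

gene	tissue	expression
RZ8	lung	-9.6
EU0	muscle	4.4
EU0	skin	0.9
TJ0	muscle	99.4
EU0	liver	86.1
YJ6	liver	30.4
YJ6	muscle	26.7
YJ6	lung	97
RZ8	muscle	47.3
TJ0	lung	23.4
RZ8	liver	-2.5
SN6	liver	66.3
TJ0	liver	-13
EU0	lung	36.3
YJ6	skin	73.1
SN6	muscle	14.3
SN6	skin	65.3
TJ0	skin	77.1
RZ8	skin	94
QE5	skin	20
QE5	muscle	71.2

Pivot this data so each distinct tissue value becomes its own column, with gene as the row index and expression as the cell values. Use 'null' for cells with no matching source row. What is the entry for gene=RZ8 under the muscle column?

47.3

The long row with gene=RZ8, tissue=muscle has expression=47.3.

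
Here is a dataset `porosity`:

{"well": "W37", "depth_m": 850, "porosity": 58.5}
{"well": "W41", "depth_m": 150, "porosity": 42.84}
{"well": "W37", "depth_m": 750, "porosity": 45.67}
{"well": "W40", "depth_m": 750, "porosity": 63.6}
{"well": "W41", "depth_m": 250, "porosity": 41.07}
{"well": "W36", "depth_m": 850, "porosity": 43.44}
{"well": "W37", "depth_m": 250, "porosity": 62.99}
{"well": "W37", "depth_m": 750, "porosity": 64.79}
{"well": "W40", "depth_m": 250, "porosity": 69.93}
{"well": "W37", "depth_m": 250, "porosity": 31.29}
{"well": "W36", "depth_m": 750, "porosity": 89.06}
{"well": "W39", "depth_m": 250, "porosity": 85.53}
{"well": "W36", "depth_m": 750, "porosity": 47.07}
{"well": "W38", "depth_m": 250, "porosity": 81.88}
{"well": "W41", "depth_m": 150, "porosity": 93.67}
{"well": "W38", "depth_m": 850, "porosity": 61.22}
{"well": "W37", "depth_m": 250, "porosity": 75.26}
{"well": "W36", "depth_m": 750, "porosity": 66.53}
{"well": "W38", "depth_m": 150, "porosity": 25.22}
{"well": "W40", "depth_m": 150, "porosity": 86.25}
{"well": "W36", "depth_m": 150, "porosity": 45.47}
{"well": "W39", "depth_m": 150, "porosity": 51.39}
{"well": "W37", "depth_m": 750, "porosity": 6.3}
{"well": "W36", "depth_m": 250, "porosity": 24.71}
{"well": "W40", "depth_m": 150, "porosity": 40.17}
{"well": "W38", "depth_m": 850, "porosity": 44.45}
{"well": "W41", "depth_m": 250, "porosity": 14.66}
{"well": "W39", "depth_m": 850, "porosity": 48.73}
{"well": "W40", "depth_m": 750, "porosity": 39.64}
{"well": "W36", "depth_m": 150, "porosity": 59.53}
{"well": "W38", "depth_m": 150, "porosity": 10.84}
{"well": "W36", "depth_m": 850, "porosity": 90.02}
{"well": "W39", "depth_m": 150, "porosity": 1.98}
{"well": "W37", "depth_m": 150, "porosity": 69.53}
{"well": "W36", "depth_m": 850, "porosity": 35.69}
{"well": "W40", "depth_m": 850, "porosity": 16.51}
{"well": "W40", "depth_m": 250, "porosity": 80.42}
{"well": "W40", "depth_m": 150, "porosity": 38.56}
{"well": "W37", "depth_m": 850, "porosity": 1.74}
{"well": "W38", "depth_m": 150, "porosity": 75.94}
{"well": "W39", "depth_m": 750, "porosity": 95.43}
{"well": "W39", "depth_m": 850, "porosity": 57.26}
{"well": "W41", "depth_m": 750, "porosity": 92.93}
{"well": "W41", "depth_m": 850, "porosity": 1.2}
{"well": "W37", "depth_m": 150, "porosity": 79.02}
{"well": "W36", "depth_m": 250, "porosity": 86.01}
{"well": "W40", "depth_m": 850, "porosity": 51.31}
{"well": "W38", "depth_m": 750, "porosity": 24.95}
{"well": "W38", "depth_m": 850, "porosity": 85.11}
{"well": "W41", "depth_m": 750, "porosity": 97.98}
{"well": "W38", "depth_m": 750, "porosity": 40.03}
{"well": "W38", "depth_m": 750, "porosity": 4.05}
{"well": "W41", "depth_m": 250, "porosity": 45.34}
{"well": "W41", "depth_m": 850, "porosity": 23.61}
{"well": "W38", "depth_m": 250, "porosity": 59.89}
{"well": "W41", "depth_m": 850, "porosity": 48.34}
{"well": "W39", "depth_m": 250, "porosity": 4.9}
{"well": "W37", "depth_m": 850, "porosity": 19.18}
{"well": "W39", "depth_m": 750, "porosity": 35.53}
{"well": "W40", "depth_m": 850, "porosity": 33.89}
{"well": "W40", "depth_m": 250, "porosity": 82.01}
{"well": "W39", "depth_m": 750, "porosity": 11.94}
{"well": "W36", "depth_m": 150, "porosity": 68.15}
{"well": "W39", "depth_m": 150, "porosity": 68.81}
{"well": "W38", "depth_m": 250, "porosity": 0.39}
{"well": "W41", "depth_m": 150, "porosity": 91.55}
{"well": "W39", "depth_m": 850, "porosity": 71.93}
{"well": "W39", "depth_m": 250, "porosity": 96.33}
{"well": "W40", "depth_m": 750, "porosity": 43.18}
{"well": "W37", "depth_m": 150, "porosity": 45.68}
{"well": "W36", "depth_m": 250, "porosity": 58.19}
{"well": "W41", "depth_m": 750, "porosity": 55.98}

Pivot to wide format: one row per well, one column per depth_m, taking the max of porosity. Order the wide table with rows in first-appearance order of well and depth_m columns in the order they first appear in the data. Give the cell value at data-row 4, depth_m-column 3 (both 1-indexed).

With rows in first-appearance order of well, row 4 is well=W36. depth_m columns in first-appearance order: 850, 150, 750, 250; column 3 is 750.
Long rows with well=W36, depth_m=750: max(89.06, 47.07, 66.53) = 89.06.

89.06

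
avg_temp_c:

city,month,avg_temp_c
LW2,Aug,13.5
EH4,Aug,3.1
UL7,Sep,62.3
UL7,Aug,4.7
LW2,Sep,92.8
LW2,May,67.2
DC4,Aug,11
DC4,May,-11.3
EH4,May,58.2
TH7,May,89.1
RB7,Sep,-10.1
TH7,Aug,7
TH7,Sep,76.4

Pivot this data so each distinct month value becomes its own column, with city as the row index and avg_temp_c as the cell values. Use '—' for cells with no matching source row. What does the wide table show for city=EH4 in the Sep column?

—

No long-format row has city=EH4 and month=Sep, so the cell is —.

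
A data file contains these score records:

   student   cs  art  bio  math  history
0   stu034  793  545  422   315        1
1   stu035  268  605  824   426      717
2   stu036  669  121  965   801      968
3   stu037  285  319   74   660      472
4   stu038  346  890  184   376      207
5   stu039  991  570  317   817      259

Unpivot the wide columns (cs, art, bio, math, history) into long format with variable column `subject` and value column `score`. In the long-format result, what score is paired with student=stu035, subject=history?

Unpivoting turns each (student, wide-column) pair into one long row.
The wide cell at row stu035, column history holds 717, so the long row (stu035, history) has score=717.

717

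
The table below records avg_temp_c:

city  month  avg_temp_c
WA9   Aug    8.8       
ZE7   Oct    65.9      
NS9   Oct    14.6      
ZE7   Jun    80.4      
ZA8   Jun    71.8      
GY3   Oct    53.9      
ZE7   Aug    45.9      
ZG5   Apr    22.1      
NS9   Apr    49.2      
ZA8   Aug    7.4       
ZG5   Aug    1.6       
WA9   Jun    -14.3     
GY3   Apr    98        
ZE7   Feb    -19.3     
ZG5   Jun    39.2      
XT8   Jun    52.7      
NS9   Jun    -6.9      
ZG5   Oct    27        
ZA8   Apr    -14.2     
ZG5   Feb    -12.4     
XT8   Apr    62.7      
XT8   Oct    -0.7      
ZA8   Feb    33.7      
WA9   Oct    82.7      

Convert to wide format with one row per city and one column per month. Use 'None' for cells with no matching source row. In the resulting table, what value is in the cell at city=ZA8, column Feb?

33.7

The long row with city=ZA8, month=Feb has avg_temp_c=33.7.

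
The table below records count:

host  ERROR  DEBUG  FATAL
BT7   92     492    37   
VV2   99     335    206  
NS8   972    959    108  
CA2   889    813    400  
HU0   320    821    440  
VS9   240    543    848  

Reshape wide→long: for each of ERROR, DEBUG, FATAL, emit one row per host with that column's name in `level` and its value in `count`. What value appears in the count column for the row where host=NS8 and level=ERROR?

972

Unpivoting turns each (host, wide-column) pair into one long row.
The wide cell at row NS8, column ERROR holds 972, so the long row (NS8, ERROR) has count=972.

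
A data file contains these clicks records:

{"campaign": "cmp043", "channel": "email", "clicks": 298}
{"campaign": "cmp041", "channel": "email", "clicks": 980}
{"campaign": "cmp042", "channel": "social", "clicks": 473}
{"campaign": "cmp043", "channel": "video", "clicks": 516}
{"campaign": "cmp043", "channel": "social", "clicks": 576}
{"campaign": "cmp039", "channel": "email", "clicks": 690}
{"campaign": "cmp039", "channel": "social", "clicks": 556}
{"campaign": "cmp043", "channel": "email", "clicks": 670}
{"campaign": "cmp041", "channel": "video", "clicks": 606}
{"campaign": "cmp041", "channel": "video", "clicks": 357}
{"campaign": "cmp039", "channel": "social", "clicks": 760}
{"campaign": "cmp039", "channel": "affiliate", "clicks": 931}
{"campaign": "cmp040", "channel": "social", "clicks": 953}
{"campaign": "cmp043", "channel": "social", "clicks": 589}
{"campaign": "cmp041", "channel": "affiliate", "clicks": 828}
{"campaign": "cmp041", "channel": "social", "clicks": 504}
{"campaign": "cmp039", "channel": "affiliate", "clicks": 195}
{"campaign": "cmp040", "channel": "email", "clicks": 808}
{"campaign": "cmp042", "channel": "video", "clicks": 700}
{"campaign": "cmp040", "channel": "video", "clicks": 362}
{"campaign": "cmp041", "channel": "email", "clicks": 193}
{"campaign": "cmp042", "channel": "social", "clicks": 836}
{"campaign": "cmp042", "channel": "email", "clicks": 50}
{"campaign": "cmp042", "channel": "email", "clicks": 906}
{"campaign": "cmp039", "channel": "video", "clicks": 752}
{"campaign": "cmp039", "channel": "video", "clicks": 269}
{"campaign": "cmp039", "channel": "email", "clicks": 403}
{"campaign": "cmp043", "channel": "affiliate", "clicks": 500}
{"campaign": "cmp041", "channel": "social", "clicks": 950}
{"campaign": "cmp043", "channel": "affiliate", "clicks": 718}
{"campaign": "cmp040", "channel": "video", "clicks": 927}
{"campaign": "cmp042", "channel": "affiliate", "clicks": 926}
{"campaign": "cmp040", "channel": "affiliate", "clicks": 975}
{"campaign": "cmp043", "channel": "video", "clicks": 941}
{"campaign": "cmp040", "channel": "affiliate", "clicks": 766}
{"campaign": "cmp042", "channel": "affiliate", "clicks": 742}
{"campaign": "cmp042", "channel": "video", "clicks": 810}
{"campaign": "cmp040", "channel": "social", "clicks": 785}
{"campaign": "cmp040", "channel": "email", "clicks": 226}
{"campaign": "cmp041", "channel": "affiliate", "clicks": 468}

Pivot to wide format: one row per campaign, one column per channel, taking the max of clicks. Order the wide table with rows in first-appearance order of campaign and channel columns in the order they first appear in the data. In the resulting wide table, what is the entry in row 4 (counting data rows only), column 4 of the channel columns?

931

With rows in first-appearance order of campaign, row 4 is campaign=cmp039. channel columns in first-appearance order: email, social, video, affiliate; column 4 is affiliate.
Long rows with campaign=cmp039, channel=affiliate: max(931, 195) = 931.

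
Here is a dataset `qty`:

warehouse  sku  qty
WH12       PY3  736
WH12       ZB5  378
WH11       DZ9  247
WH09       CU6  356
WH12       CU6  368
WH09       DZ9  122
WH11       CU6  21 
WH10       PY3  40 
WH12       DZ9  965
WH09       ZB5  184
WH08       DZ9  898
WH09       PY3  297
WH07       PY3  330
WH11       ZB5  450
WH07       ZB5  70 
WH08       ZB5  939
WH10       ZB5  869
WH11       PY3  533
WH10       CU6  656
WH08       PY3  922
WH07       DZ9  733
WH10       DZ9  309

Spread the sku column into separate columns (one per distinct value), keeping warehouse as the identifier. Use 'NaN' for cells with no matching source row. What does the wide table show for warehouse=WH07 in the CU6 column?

NaN

No long-format row has warehouse=WH07 and sku=CU6, so the cell is NaN.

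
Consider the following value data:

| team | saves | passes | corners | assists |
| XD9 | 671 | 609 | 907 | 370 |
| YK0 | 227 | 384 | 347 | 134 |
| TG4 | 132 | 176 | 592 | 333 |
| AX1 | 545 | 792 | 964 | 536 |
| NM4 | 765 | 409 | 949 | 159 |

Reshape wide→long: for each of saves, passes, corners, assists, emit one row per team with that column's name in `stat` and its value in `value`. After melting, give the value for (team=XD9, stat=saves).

Unpivoting turns each (team, wide-column) pair into one long row.
The wide cell at row XD9, column saves holds 671, so the long row (XD9, saves) has value=671.

671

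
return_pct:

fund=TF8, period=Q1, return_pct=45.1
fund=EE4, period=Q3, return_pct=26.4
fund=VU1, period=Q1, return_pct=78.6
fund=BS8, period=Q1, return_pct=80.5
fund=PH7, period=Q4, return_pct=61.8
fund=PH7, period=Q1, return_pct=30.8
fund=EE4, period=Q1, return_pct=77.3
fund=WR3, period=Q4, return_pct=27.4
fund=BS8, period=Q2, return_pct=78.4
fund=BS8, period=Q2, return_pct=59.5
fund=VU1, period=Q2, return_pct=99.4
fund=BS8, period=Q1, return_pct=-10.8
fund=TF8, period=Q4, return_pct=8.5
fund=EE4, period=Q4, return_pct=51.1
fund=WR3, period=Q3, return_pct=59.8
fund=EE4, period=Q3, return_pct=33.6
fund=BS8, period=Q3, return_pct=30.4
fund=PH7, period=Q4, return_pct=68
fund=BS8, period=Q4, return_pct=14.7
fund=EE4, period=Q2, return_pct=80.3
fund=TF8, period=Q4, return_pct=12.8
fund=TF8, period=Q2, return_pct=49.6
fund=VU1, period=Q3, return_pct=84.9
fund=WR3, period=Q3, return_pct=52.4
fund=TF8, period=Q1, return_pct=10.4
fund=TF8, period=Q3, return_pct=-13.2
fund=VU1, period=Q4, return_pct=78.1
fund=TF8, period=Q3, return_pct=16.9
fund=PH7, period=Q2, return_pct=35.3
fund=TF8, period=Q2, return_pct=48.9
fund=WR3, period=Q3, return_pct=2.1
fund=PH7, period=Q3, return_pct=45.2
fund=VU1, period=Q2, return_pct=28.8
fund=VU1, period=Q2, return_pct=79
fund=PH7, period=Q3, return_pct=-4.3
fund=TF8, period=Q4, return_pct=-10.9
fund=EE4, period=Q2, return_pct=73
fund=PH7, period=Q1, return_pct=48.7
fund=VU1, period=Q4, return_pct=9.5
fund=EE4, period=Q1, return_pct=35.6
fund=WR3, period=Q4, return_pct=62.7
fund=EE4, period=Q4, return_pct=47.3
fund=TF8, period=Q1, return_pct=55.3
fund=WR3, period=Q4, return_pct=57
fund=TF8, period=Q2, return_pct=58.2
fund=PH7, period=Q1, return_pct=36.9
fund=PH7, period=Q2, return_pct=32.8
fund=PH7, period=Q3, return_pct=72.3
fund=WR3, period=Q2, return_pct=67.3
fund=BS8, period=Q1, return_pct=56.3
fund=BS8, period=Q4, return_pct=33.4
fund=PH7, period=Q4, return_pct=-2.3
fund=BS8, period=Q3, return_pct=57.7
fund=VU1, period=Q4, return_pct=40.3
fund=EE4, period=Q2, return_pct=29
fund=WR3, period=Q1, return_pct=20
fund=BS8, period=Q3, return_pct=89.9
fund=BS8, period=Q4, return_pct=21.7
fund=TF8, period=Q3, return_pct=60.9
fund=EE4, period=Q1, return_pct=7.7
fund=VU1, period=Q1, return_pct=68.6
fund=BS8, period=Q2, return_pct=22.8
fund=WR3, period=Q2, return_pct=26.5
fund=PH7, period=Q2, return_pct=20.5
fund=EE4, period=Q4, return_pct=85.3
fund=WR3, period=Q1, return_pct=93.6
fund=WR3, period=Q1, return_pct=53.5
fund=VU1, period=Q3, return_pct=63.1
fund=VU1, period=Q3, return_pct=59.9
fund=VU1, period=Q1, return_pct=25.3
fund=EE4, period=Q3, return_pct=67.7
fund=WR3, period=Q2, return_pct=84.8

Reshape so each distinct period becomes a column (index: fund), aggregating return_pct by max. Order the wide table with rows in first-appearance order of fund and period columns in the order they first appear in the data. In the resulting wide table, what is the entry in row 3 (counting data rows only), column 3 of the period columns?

78.1

With rows in first-appearance order of fund, row 3 is fund=VU1. period columns in first-appearance order: Q1, Q3, Q4, Q2; column 3 is Q4.
Long rows with fund=VU1, period=Q4: max(78.1, 9.5, 40.3) = 78.1.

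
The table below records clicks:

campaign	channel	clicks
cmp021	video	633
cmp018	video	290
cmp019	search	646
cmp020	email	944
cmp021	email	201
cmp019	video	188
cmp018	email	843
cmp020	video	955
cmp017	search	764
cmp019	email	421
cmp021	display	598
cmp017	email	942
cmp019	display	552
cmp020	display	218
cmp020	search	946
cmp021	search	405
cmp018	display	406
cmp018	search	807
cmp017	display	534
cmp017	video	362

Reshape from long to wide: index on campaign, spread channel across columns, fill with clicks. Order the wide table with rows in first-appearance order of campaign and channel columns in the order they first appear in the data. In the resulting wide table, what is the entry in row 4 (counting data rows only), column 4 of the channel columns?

218

With rows in first-appearance order of campaign, row 4 is campaign=cmp020. channel columns in first-appearance order: video, search, email, display; column 4 is display.
Long rows with campaign=cmp020, channel=display: clicks = 218.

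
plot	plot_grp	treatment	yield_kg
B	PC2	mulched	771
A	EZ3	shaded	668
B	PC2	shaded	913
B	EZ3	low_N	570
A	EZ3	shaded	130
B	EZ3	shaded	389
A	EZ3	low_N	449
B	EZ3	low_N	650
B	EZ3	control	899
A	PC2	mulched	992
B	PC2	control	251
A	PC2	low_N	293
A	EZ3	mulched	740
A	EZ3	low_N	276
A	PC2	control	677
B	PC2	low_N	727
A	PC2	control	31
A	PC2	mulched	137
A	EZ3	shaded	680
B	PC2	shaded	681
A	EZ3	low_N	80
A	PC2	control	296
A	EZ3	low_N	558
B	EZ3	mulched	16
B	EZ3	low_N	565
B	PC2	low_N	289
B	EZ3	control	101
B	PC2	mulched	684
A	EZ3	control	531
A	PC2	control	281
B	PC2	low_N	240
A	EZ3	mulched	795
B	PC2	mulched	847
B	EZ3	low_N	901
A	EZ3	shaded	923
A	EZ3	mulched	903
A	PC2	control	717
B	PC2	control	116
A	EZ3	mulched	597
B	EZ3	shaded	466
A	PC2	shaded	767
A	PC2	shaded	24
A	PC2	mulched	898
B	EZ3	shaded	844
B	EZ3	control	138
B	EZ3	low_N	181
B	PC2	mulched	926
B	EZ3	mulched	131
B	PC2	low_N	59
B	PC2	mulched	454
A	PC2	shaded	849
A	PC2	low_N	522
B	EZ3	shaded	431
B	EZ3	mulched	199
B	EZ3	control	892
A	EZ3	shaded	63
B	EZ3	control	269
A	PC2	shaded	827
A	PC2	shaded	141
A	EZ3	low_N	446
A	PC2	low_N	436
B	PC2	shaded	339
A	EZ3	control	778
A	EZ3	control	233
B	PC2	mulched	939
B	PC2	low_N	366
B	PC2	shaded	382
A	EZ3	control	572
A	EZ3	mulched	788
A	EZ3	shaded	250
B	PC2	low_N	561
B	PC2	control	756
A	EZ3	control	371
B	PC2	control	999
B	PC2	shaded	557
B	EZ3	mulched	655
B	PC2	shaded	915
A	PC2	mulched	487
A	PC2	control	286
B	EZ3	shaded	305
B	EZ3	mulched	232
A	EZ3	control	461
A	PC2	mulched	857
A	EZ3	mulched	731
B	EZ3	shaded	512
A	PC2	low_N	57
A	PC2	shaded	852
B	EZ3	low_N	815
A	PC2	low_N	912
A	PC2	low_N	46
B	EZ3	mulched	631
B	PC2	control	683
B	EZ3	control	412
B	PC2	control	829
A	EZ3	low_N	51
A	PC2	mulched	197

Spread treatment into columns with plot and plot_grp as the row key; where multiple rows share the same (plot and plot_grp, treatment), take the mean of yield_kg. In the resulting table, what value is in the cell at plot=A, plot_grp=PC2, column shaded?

576.67

Rows with plot=A, plot_grp=PC2 and treatment=shaded: yield_kg values are 767, 24, 849, 827, 141, 852.
(767 + 24 + 849 + 827 + 141 + 852) / 6 = 576.67.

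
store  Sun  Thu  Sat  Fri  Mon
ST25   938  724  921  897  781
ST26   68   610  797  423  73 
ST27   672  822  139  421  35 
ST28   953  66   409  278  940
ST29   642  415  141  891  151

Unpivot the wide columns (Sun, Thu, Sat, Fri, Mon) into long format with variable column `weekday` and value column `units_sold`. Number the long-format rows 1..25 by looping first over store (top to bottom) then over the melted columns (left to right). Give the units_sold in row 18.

25 rows total (5 × 5). Row 18: index ⌊(18-1)/5⌋ = 3 into store → ST28; (18-1) mod 5 = 2 into the melted columns → Sat.
So row 18 is (ST28, Sat, 409); units_sold = 409.

409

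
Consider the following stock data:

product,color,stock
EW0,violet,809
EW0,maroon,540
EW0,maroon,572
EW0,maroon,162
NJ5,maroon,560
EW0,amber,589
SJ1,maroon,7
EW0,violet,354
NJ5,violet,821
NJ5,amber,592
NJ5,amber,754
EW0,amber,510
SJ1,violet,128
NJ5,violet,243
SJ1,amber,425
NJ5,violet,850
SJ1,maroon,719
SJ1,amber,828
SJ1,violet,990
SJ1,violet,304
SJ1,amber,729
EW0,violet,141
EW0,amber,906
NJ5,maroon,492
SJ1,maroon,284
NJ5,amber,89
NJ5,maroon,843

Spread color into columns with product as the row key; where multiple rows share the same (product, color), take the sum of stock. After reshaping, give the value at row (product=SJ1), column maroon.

Rows with product=SJ1 and color=maroon: stock values are 7, 719, 284.
7 + 719 + 284 = 1010.

1010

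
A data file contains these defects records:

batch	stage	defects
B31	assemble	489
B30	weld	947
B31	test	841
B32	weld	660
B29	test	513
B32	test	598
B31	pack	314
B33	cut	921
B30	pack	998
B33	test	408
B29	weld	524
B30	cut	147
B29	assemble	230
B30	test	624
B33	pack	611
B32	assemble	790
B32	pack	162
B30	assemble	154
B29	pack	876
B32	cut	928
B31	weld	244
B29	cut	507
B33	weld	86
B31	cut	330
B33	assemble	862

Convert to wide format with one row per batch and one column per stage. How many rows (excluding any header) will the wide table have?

5 distinct batch values → 5 rows.

5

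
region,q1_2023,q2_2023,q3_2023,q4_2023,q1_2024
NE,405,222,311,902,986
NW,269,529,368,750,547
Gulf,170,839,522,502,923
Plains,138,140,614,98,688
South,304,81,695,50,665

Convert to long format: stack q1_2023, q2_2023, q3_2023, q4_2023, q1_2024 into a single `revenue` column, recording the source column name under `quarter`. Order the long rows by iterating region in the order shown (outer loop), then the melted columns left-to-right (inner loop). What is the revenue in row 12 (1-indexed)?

839

25 rows total (5 × 5). Row 12: index ⌊(12-1)/5⌋ = 2 into region → Gulf; (12-1) mod 5 = 1 into the melted columns → q2_2023.
So row 12 is (Gulf, q2_2023, 839); revenue = 839.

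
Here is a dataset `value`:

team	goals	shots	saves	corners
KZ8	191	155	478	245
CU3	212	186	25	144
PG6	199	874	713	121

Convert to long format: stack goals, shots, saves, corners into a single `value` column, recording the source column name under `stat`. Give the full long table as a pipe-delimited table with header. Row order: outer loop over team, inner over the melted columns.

Each (team, column) pair becomes one row: 3 × 4 = 12 rows.
For example, (KZ8, goals) → value=191.

| team | stat | value |
| KZ8 | goals | 191 |
| KZ8 | shots | 155 |
| KZ8 | saves | 478 |
| KZ8 | corners | 245 |
| CU3 | goals | 212 |
| CU3 | shots | 186 |
| CU3 | saves | 25 |
| CU3 | corners | 144 |
| PG6 | goals | 199 |
| PG6 | shots | 874 |
| PG6 | saves | 713 |
| PG6 | corners | 121 |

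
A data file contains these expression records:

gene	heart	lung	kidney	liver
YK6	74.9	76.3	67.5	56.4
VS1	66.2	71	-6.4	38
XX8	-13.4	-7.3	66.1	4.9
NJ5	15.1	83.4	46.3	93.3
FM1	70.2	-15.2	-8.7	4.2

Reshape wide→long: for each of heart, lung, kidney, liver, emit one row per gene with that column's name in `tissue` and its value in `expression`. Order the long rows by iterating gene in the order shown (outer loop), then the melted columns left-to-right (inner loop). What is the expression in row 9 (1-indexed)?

20 rows total (5 × 4). Row 9: index ⌊(9-1)/4⌋ = 2 into gene → XX8; (9-1) mod 4 = 0 into the melted columns → heart.
So row 9 is (XX8, heart, -13.4); expression = -13.4.

-13.4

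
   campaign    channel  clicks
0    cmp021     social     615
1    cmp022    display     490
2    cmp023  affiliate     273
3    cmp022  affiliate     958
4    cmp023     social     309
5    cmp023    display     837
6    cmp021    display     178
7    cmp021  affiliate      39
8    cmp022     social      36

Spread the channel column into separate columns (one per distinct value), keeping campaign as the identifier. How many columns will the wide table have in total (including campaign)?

1 column for campaign plus 3 distinct channel values → 4 columns.

4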